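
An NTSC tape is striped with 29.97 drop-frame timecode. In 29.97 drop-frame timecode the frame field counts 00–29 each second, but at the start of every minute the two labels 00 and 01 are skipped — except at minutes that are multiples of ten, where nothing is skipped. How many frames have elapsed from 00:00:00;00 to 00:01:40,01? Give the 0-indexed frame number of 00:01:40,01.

Complete 10-minute blocks: 0, each 17982 frames → 0.
Remaining 1 whole minute in the current block: 1800 + 0 × 1798 = 1800 frames.
Within the current minute: 40 × 30 + 1 − 2 = 1199 (labels ;00/;01 skipped at this minute). Total = 0 + 1800 + 1199 = 2999.

2999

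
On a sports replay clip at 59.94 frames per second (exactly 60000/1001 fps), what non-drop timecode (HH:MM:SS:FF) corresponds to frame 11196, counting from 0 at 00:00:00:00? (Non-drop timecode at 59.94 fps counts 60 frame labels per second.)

11196 ÷ 60 = 186 full seconds, remainder 36 frames.
186 s = 0 h 3 min 6 s.
Timecode: 00:03:06:36.

00:03:06:36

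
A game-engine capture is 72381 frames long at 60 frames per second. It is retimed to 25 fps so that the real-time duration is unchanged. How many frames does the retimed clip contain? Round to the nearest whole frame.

30159 frames

Frames at target rate = 72381 × (25) / (60) = 120635/4 ≈ 30158.750.
Nearest whole frame: 30159.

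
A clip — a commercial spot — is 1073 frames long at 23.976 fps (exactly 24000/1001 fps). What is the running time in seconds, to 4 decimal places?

Running time = 1073 × 1001/24000 = 1074073/24000 s ≈ 44.7530 s.

44.7530 seconds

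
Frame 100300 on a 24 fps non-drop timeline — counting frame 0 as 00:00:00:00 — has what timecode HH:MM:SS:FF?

100300 ÷ 24 = 4179 full seconds, remainder 4 frames.
4179 s = 1 h 9 min 39 s.
Timecode: 01:09:39:04.

01:09:39:04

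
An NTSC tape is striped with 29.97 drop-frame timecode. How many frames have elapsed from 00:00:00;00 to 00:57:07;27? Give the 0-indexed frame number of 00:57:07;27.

102733

As if non-drop at 30 labels/s: (0 × 3600 + 57 × 60 + 7) × 30 + 27 = 102837.
Minute boundaries passed: 57; those not divisible by 10: 57 − 5 = 52; dropped labels = 2 × 52 = 104.
Actual frame index = 102837 − 104 = 102733.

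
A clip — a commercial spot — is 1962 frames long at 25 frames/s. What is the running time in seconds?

78.48 seconds

Running time = 1962 / (25) = 78.48 s.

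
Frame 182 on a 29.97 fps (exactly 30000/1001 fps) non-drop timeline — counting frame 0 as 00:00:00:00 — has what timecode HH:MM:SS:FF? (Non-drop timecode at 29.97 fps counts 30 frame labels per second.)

182 ÷ 30 = 6 full seconds, remainder 2 frames.
6 s = 0 h 0 min 6 s.
Timecode: 00:00:06:02.

00:00:06:02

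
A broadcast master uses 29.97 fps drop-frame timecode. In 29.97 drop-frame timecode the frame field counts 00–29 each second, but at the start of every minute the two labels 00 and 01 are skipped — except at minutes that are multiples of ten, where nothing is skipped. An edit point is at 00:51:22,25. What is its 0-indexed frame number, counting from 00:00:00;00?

92393

As if non-drop at 30 labels/s: (0 × 3600 + 51 × 60 + 22) × 30 + 25 = 92485.
Minute boundaries passed: 51; those not divisible by 10: 51 − 5 = 46; dropped labels = 2 × 46 = 92.
Actual frame index = 92485 − 92 = 92393.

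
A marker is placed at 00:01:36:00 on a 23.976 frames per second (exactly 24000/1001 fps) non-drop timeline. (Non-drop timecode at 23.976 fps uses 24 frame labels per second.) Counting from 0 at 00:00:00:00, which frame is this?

2304

Total seconds to the label: (0 × 3600 + 1 × 60 + 36) = 96.
Frame index = 96 × 24 + 0 = 2304.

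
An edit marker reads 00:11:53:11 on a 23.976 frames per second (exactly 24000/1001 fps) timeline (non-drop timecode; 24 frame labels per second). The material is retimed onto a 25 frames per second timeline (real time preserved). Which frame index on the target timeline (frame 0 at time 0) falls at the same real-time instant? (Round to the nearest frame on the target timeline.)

frame 17854

Source frame index: (0×3600 + 11×60 + 53) × 24 + 11 = 17123.
Real time: 17123 / (24000/1001) = 17140123/24000 s.
Target frame: (17140123/24000) × (25) = 17140123/960 ≈ 17854.295 → 17854.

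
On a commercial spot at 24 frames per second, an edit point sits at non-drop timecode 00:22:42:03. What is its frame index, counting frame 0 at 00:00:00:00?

Total seconds to the label: (0 × 3600 + 22 × 60 + 42) = 1362.
Frame index = 1362 × 24 + 3 = 32691.

32691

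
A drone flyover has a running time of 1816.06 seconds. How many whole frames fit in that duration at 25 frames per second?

45401 frames

Frames = 1816.06 × 25 = 90803/2 ≈ 45401.5000.
Complete frames: 45401.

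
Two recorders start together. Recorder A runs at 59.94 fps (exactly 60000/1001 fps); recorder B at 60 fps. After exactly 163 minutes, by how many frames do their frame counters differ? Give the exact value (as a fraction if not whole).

163 min = 9780 s.
A emits 60000/1001 × 9780 = 586800000/1001 frames; B emits 60 × 9780 = 586800.
Difference = 586800/1001 frames (≈ 586.2138); B is ahead of A.

586800/1001 frames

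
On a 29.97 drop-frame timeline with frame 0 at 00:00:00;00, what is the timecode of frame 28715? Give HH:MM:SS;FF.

Each 10-minute DF block holds 10 × 60 × 30 − 9 × 2 = 17982 frames. 28715 ÷ 17982 → 1 full block, remainder 10733.
Within the partial block the first minute is 1800 frames and each further minute 1798, so 5 further minute boundaries passed. Total skipped labels = 18 × 1 + 2 × 5 = 28.
Non-drop label index = 28715 + 28 = 28743; at 30 labels/s that is 00:15:58:03, i.e. DF 00:15:58;03.

00:15:58;03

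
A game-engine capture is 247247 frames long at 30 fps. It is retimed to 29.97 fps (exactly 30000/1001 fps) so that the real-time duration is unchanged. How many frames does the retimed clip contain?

247000 frames

Target frames = source frames × (target rate / source rate) = 247247 × (30000/1001)/(30) = 247247 × 1000/1001 = 247000.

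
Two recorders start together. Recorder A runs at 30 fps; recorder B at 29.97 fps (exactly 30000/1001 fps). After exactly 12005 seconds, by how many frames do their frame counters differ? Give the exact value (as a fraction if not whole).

A emits 30 × 12005 = 360150 frames; B emits 30000/1001 × 12005 = 51450000/143.
Difference = 51450/143 frames (≈ 359.7902); B is behind A.

51450/143 frames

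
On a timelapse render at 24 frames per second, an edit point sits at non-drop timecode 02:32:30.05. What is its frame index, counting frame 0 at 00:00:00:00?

frame 219605

Total seconds to the label: (2 × 3600 + 32 × 60 + 30) = 9150.
Frame index = 9150 × 24 + 5 = 219605.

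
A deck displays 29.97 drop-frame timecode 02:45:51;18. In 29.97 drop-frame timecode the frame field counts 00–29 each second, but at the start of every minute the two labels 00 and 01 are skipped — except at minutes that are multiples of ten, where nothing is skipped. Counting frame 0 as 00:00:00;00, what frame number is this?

298250

Complete 10-minute blocks: 16, each 17982 frames → 287712.
Remaining 5 whole minutes in the current block: 1800 + 4 × 1798 = 8992 frames.
Within the current minute: 51 × 30 + 18 − 2 = 1546 (labels ;00/;01 skipped at this minute). Total = 287712 + 8992 + 1546 = 298250.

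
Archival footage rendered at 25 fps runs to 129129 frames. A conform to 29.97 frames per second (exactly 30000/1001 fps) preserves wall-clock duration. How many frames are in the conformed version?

Target frames = source frames × (target rate / source rate) = 129129 × (30000/1001)/(25) = 129129 × 1200/1001 = 154800.

154800 frames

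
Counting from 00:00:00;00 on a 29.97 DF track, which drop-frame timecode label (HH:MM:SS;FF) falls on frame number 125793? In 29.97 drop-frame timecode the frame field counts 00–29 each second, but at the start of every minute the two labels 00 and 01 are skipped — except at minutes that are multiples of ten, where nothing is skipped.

01:09:57;09

Ten DF minutes hold 17982 frames, so frame 125793 lies in block 6 (frames 107892–125873) with 17901 frames into that block.
The block's first minute is 1800 frames and the rest 1798 each; 17901 frames reaches minute 9, so 6 × 18 + 9 × 2 = 126 labels have been skipped so far.
Adding those back, label number 125793 + 126 = 125919 at 30 labels/s is 4197 s + 9 f = 1 h 9 min 57 s frame 9, i.e. 01:09:57;09.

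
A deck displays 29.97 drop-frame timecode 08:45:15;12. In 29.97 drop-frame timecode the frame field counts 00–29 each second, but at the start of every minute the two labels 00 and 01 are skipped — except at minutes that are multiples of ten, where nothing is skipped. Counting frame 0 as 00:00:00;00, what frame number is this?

Complete 10-minute blocks: 52, each 17982 frames → 935064.
Remaining 5 whole minutes in the current block: 1800 + 4 × 1798 = 8992 frames.
Within the current minute: 15 × 30 + 12 − 2 = 460 (labels ;00/;01 skipped at this minute). Total = 935064 + 8992 + 460 = 944516.

944516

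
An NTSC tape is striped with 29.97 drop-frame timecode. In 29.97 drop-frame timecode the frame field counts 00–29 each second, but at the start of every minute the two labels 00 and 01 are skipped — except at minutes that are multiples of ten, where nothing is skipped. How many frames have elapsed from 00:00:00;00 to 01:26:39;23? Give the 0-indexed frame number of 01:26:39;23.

155837

Complete 10-minute blocks: 8, each 17982 frames → 143856.
Remaining 6 whole minutes in the current block: 1800 + 5 × 1798 = 10790 frames.
Within the current minute: 39 × 30 + 23 − 2 = 1191 (labels ;00/;01 skipped at this minute). Total = 143856 + 10790 + 1191 = 155837.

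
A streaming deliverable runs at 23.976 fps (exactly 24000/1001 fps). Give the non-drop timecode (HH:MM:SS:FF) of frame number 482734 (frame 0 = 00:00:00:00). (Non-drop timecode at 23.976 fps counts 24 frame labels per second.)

482734 ÷ 24 = 20113 full seconds, remainder 22 frames.
20113 s = 5 h 35 min 13 s.
Timecode: 05:35:13:22.

05:35:13:22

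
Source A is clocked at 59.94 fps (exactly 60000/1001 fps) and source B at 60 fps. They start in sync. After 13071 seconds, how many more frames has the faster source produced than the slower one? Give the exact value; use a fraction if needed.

784260/1001 frames

A emits 60000/1001 × 13071 = 784260000/1001 frames; B emits 60 × 13071 = 784260.
Difference = 784260/1001 frames (≈ 783.4765); B is ahead of A.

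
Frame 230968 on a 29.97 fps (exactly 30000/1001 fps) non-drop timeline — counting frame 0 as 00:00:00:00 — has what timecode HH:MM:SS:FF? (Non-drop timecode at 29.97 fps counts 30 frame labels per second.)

230968 ÷ 30 = 7698 full seconds, remainder 28 frames.
7698 s = 2 h 8 min 18 s.
Timecode: 02:08:18:28.

02:08:18:28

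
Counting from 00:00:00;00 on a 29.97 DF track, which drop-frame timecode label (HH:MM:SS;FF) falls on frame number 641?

Each 10-minute DF block holds 10 × 60 × 30 − 9 × 2 = 17982 frames. 641 ÷ 17982 → 0 full blocks, remainder 641.
Within the partial block the first minute is 1800 frames and each further minute 1798, so 0 further minute boundaries passed. Total skipped labels = 18 × 0 + 2 × 0 = 0.
Non-drop label index = 641 + 0 = 641; at 30 labels/s that is 00:00:21:11, i.e. DF 00:00:21;11.

00:00:21;11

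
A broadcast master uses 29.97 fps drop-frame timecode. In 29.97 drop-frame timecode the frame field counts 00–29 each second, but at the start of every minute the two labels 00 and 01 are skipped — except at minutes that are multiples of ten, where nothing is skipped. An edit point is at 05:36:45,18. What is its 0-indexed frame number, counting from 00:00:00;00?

As if non-drop at 30 labels/s: (5 × 3600 + 36 × 60 + 45) × 30 + 18 = 606168.
Minute boundaries passed: 336; those not divisible by 10: 336 − 33 = 303; dropped labels = 2 × 303 = 606.
Actual frame index = 606168 − 606 = 605562.

605562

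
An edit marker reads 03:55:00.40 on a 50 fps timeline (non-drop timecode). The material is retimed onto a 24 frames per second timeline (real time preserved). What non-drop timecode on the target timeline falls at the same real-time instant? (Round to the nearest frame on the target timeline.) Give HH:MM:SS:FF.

03:55:00:19

Source frame index: (3×3600 + 55×60 + 0) × 50 + 40 = 705040.
Real time: 705040 / (50) = 70504/5 s.
Target frame: (70504/5) × (24) = 1692096/5 ≈ 338419.200 → 338419.
At 24 labels/s: frame 338419 → 03:55:00:19.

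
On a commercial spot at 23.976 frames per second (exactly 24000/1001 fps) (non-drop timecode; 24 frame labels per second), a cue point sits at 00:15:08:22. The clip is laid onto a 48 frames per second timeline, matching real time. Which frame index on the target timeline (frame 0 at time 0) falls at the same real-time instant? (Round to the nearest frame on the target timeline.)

frame 43672

Source frame index: (0×3600 + 15×60 + 8) × 24 + 22 = 21814.
Real time: 21814 / (24000/1001) = 10917907/12000 s.
Target frame: (10917907/12000) × (48) = 10917907/250 ≈ 43671.628 → 43672.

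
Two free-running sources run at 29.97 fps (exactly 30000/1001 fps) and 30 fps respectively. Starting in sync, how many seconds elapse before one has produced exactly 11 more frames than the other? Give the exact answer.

The gap grows by |30 − 30000/1001| = 30/1001 frames per second.
Time for a 11-frame gap: 11 ÷ (30/1001) = 11011/30 s.

11011/30 seconds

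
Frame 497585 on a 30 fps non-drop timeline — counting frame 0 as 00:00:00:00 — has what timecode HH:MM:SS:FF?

04:36:26:05

497585 ÷ 30 = 16586 full seconds, remainder 5 frames.
16586 s = 4 h 36 min 26 s.
Timecode: 04:36:26:05.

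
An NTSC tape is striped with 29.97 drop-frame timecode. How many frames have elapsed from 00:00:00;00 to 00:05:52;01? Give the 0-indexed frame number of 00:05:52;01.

10551

Complete 10-minute blocks: 0, each 17982 frames → 0.
Remaining 5 whole minutes in the current block: 1800 + 4 × 1798 = 8992 frames.
Within the current minute: 52 × 30 + 1 − 2 = 1559 (labels ;00/;01 skipped at this minute). Total = 0 + 8992 + 1559 = 10551.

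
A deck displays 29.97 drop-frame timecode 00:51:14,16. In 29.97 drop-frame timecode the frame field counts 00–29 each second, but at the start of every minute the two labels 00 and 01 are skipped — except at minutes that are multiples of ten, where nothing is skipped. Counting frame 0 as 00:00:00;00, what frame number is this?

92144

As if non-drop at 30 labels/s: (0 × 3600 + 51 × 60 + 14) × 30 + 16 = 92236.
Minute boundaries passed: 51; those not divisible by 10: 51 − 5 = 46; dropped labels = 2 × 46 = 92.
Actual frame index = 92236 − 92 = 92144.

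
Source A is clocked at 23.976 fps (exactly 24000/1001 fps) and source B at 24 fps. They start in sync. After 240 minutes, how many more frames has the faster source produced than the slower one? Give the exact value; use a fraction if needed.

240 min = 14400 s.
A emits 24000/1001 × 14400 = 345600000/1001 frames; B emits 24 × 14400 = 345600.
Difference = 345600/1001 frames (≈ 345.2547); B is ahead of A.

345600/1001 frames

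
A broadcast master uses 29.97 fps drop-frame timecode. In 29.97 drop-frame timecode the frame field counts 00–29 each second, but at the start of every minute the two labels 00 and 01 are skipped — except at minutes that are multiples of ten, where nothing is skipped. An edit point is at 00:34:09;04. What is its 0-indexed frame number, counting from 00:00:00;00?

61412

Complete 10-minute blocks: 3, each 17982 frames → 53946.
Remaining 4 whole minutes in the current block: 1800 + 3 × 1798 = 7194 frames.
Within the current minute: 9 × 30 + 4 − 2 = 272 (labels ;00/;01 skipped at this minute). Total = 53946 + 7194 + 272 = 61412.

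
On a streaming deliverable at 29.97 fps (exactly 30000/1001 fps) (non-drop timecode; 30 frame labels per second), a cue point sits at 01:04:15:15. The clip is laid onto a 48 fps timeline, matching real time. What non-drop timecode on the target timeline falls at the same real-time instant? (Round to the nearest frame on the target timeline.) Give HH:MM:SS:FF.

01:04:19:17

Source frame index: (1×3600 + 4×60 + 15) × 30 + 15 = 115665.
Real time: 115665 / (30000/1001) = 7718711/2000 s.
Target frame: (7718711/2000) × (48) = 23156133/125 ≈ 185249.064 → 185249.
At 48 labels/s: frame 185249 → 01:04:19:17.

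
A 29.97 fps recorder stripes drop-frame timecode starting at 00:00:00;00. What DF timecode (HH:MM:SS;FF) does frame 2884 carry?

Each 10-minute DF block holds 10 × 60 × 30 − 9 × 2 = 17982 frames. 2884 ÷ 17982 → 0 full blocks, remainder 2884.
Within the partial block the first minute is 1800 frames and each further minute 1798, so 1 further minute boundary passed. Total skipped labels = 18 × 0 + 2 × 1 = 2.
Non-drop label index = 2884 + 2 = 2886; at 30 labels/s that is 00:01:36:06, i.e. DF 00:01:36;06.

00:01:36;06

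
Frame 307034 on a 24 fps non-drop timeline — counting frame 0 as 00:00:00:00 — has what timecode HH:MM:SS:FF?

03:33:13:02

307034 ÷ 24 = 12793 full seconds, remainder 2 frames.
12793 s = 3 h 33 min 13 s.
Timecode: 03:33:13:02.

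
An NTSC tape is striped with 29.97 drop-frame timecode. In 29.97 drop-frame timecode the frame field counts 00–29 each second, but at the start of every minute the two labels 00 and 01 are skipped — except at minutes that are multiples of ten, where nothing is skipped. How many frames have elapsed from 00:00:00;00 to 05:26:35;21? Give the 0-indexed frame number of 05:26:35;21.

As if non-drop at 30 labels/s: (5 × 3600 + 26 × 60 + 35) × 30 + 21 = 587871.
Minute boundaries passed: 326; those not divisible by 10: 326 − 32 = 294; dropped labels = 2 × 294 = 588.
Actual frame index = 587871 − 588 = 587283.

587283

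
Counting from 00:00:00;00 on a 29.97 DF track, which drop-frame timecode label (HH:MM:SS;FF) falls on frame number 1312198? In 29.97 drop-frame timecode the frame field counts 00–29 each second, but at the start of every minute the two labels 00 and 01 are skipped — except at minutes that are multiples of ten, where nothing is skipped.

12:09:43;22

Ten DF minutes hold 17982 frames, so frame 1312198 lies in block 72 (frames 1294704–1312685) with 17494 frames into that block.
The block's first minute is 1800 frames and the rest 1798 each; 17494 frames reaches minute 9, so 72 × 18 + 9 × 2 = 1314 labels have been skipped so far.
Adding those back, label number 1312198 + 1314 = 1313512 at 30 labels/s is 43783 s + 22 f = 12 h 9 min 43 s frame 22, i.e. 12:09:43;22.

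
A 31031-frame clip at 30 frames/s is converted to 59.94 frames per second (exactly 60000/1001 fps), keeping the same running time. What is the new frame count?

Target frames = source frames × (target rate / source rate) = 31031 × (60000/1001)/(30) = 31031 × 2000/1001 = 62000.

62000 frames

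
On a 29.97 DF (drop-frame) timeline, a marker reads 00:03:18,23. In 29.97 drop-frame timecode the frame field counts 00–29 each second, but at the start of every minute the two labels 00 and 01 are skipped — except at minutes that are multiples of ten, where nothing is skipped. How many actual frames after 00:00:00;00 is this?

5957

Complete 10-minute blocks: 0, each 17982 frames → 0.
Remaining 3 whole minutes in the current block: 1800 + 2 × 1798 = 5396 frames.
Within the current minute: 18 × 30 + 23 − 2 = 561 (labels ;00/;01 skipped at this minute). Total = 0 + 5396 + 561 = 5957.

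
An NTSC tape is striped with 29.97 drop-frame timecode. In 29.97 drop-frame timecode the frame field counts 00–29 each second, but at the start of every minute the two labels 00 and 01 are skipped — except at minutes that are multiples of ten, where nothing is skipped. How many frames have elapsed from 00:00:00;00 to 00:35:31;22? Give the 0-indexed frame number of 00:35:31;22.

As if non-drop at 30 labels/s: (0 × 3600 + 35 × 60 + 31) × 30 + 22 = 63952.
Minute boundaries passed: 35; those not divisible by 10: 35 − 3 = 32; dropped labels = 2 × 32 = 64.
Actual frame index = 63952 − 64 = 63888.

63888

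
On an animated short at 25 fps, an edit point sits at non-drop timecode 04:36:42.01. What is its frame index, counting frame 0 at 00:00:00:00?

415051

Total seconds to the label: (4 × 3600 + 36 × 60 + 42) = 16602.
Frame index = 16602 × 25 + 1 = 415051.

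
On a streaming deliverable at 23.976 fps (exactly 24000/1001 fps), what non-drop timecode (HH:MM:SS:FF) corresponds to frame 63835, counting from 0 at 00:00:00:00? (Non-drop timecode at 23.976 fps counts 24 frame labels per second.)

00:44:19:19

63835 ÷ 24 = 2659 full seconds, remainder 19 frames.
2659 s = 0 h 44 min 19 s.
Timecode: 00:44:19:19.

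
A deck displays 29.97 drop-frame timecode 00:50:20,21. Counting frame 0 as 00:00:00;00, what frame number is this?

As if non-drop at 30 labels/s: (0 × 3600 + 50 × 60 + 20) × 30 + 21 = 90621.
Minute boundaries passed: 50; those not divisible by 10: 50 − 5 = 45; dropped labels = 2 × 45 = 90.
Actual frame index = 90621 − 90 = 90531.

90531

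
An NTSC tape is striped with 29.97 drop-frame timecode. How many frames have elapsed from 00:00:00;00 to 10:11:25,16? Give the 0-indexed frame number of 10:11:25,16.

As if non-drop at 30 labels/s: (10 × 3600 + 11 × 60 + 25) × 30 + 16 = 1100566.
Minute boundaries passed: 611; those not divisible by 10: 611 − 61 = 550; dropped labels = 2 × 550 = 1100.
Actual frame index = 1100566 − 1100 = 1099466.

1099466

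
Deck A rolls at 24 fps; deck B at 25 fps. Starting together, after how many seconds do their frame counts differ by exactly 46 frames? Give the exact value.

The gap grows by |25 − 24| = 1 frame per second.
Time for a 46-frame gap: 46 ÷ (1) = 46 s.

46 seconds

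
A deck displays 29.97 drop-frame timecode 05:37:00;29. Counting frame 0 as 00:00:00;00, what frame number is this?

606021

Complete 10-minute blocks: 33, each 17982 frames → 593406.
Remaining 7 whole minutes in the current block: 1800 + 6 × 1798 = 12588 frames.
Within the current minute: 0 × 30 + 29 − 2 = 27 (labels ;00/;01 skipped at this minute). Total = 593406 + 12588 + 27 = 606021.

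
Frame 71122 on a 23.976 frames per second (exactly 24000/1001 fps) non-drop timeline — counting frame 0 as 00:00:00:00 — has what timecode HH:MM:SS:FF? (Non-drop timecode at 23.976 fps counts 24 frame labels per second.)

71122 ÷ 24 = 2963 full seconds, remainder 10 frames.
2963 s = 0 h 49 min 23 s.
Timecode: 00:49:23:10.

00:49:23:10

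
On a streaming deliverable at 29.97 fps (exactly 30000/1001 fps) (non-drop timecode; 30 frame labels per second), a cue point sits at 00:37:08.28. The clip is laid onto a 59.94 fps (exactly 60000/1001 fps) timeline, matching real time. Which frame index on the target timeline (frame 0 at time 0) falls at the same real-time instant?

Source frame index: (0×3600 + 37×60 + 8) × 30 + 28 = 66868.
Real time: 66868 / (30000/1001) = 16733717/7500 s.
Target frame: (16733717/7500) × (60000/1001) = 133736.

frame 133736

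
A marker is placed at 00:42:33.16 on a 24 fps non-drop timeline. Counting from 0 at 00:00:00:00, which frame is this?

61288

Total seconds to the label: (0 × 3600 + 42 × 60 + 33) = 2553.
Frame index = 2553 × 24 + 16 = 61288.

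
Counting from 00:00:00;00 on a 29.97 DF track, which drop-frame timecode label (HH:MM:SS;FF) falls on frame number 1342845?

Each 10-minute DF block holds 10 × 60 × 30 − 9 × 2 = 17982 frames. 1342845 ÷ 17982 → 74 full blocks, remainder 12177.
Within the partial block the first minute is 1800 frames and each further minute 1798, so 6 further minute boundaries passed. Total skipped labels = 18 × 74 + 2 × 6 = 1344.
Non-drop label index = 1342845 + 1344 = 1344189; at 30 labels/s that is 12:26:46:09, i.e. DF 12:26:46;09.

12:26:46;09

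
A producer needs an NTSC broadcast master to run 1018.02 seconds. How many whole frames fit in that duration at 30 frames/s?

30540 frames

Frames = 1018.02 × 30 = 152703/5 ≈ 30540.6000.
Complete frames: 30540.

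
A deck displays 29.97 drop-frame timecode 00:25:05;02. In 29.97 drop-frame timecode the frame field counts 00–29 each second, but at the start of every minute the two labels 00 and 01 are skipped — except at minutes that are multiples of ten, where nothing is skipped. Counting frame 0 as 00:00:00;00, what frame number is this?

45106

Complete 10-minute blocks: 2, each 17982 frames → 35964.
Remaining 5 whole minutes in the current block: 1800 + 4 × 1798 = 8992 frames.
Within the current minute: 5 × 30 + 2 − 2 = 150 (labels ;00/;01 skipped at this minute). Total = 35964 + 8992 + 150 = 45106.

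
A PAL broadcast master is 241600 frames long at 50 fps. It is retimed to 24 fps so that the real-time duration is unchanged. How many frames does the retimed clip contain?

Target frames = source frames × (target rate / source rate) = 241600 × (24)/(50) = 241600 × 12/25 = 115968.

115968 frames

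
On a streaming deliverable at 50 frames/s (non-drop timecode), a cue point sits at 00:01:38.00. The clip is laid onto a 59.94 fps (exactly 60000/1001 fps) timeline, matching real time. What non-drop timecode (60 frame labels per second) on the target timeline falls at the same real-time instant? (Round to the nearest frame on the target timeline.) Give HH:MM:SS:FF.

Source frame index: (0×3600 + 1×60 + 38) × 50 + 0 = 4900.
Real time: 4900 / (50) = 98 s.
Target frame: (98) × (60000/1001) = 840000/143 ≈ 5874.126 → 5874.
At 60 labels/s: frame 5874 → 00:01:37:54.

00:01:37:54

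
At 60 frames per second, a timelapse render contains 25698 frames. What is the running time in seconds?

428.3 seconds

Running time = 25698 / (60) = 428.3 s.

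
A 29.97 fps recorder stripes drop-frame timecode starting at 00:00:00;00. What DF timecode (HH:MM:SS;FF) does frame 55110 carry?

00:30:38;24

Ten DF minutes hold 17982 frames, so frame 55110 lies in block 3 (frames 53946–71927) with 1164 frames into that block.
The block's first minute is 1800 frames and the rest 1798 each; 1164 frames reaches minute 0, so 3 × 18 + 0 × 2 = 54 labels have been skipped so far.
Adding those back, label number 55110 + 54 = 55164 at 30 labels/s is 1838 s + 24 f = 0 h 30 min 38 s frame 24, i.e. 00:30:38;24.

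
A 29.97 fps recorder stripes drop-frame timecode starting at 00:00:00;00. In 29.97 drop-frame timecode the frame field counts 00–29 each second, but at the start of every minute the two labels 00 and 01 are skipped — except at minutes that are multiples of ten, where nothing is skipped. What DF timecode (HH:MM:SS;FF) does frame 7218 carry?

Ten DF minutes hold 17982 frames, so frame 7218 lies in block 0 (frames 0–17981) with 7218 frames into that block.
The block's first minute is 1800 frames and the rest 1798 each; 7218 frames reaches minute 4, so 0 × 18 + 4 × 2 = 8 labels have been skipped so far.
Adding those back, label number 7218 + 8 = 7226 at 30 labels/s is 240 s + 26 f = 0 h 4 min 0 s frame 26, i.e. 00:04:00;26.

00:04:00;26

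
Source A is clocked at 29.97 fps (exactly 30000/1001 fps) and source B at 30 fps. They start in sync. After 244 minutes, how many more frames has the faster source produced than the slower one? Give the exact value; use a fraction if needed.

439200/1001 frames

244 min = 14640 s.
A emits 30000/1001 × 14640 = 439200000/1001 frames; B emits 30 × 14640 = 439200.
Difference = 439200/1001 frames (≈ 438.7612); B is ahead of A.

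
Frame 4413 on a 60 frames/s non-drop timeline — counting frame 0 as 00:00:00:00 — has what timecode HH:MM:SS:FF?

00:01:13:33

4413 ÷ 60 = 73 full seconds, remainder 33 frames.
73 s = 0 h 1 min 13 s.
Timecode: 00:01:13:33.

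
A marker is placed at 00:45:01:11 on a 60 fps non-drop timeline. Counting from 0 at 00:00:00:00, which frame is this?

frame 162071

Total seconds to the label: (0 × 3600 + 45 × 60 + 1) = 2701.
Frame index = 2701 × 60 + 11 = 162071.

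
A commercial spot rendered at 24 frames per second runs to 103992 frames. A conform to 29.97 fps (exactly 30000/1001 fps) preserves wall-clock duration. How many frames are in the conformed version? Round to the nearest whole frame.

129860 frames

Frames at target rate = 103992 × (30000/1001) / (24) = 18570000/143 ≈ 129860.140.
Nearest whole frame: 129860.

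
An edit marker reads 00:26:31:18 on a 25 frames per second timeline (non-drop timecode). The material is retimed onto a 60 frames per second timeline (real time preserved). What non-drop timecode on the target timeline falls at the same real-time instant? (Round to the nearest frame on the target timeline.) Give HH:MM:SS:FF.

00:26:31:43

Source frame index: (0×3600 + 26×60 + 31) × 25 + 18 = 39793.
Real time: 39793 / (25) = 39793/25 s.
Target frame: (39793/25) × (60) = 477516/5 ≈ 95503.200 → 95503.
At 60 labels/s: frame 95503 → 00:26:31:43.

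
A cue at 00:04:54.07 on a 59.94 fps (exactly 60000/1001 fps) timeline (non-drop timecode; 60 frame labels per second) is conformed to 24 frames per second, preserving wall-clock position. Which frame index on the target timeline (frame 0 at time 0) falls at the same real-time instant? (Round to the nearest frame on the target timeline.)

frame 7066

Source frame index: (0×3600 + 4×60 + 54) × 60 + 7 = 17647.
Real time: 17647 / (60000/1001) = 17664647/60000 s.
Target frame: (17664647/60000) × (24) = 17664647/2500 ≈ 7065.859 → 7066.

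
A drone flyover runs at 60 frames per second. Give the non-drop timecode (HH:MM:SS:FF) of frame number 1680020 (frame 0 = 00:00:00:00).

07:46:40:20

1680020 ÷ 60 = 28000 full seconds, remainder 20 frames.
28000 s = 7 h 46 min 40 s.
Timecode: 07:46:40:20.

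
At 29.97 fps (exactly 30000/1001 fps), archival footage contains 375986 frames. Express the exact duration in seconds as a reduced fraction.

188180993/15000 seconds

Running time = 375986 ÷ (30000/1001) = 375986 × 1001/30000 = 188180993/15000 s.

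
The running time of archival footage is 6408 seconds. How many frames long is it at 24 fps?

153792 frames

Frames = 6408 × 24 = 153792.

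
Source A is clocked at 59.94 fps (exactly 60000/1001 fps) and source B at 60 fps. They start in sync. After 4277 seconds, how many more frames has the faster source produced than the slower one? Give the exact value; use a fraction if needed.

A emits 60000/1001 × 4277 = 2820000/11 frames; B emits 60 × 4277 = 256620.
Difference = 2820/11 frames (≈ 256.3636); B is ahead of A.

2820/11 frames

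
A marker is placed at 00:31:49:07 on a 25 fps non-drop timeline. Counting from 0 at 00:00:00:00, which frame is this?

frame 47732

Total seconds to the label: (0 × 3600 + 31 × 60 + 49) = 1909.
Frame index = 1909 × 25 + 7 = 47732.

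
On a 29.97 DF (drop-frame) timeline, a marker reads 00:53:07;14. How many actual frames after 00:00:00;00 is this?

As if non-drop at 30 labels/s: (0 × 3600 + 53 × 60 + 7) × 30 + 14 = 95624.
Minute boundaries passed: 53; those not divisible by 10: 53 − 5 = 48; dropped labels = 2 × 48 = 96.
Actual frame index = 95624 − 96 = 95528.

95528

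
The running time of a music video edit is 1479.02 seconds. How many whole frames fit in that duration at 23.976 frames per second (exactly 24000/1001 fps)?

35461 frames

Frames = 1479.02 × 24000/1001 = 35496480/1001 ≈ 35461.0190.
Complete frames: 35461.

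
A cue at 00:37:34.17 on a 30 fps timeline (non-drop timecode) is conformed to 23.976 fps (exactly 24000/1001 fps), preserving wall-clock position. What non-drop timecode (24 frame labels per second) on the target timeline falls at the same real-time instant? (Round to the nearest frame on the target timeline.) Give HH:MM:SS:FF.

00:37:32:08

Source frame index: (0×3600 + 37×60 + 34) × 30 + 17 = 67637.
Real time: 67637 / (30) = 67637/30 s.
Target frame: (67637/30) × (24000/1001) = 54109600/1001 ≈ 54055.544 → 54056.
At 24 labels/s: frame 54056 → 00:37:32:08.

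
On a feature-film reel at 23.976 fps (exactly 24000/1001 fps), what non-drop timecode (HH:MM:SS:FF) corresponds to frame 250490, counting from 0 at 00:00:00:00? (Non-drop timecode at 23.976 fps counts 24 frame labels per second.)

250490 ÷ 24 = 10437 full seconds, remainder 2 frames.
10437 s = 2 h 53 min 57 s.
Timecode: 02:53:57:02.

02:53:57:02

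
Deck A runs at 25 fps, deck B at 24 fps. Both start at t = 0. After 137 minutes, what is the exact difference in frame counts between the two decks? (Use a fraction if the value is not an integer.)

137 min = 8220 s.
A emits 25 × 8220 = 205500 frames; B emits 24 × 8220 = 197280.
Difference = 8220 frames; B is behind A.

8220 frames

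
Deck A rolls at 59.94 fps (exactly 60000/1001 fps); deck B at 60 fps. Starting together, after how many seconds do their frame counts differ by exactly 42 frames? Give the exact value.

700.7 seconds

The gap grows by |60 − 60000/1001| = 60/1001 frames per second.
Time for a 42-frame gap: 42 ÷ (60/1001) = 700.7 s.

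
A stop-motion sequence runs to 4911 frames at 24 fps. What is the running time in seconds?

204.625 seconds

Running time = 4911 / (24) = 204.625 s.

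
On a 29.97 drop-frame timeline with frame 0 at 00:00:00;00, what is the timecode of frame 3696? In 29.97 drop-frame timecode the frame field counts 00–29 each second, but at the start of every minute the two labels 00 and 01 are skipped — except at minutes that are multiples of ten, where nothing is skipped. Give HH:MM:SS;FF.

00:02:03;10

Ten DF minutes hold 17982 frames, so frame 3696 lies in block 0 (frames 0–17981) with 3696 frames into that block.
The block's first minute is 1800 frames and the rest 1798 each; 3696 frames reaches minute 2, so 0 × 18 + 2 × 2 = 4 labels have been skipped so far.
Adding those back, label number 3696 + 4 = 3700 at 30 labels/s is 123 s + 10 f = 0 h 2 min 3 s frame 10, i.e. 00:02:03;10.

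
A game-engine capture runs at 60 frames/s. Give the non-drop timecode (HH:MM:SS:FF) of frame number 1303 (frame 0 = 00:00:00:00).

00:00:21:43

1303 ÷ 60 = 21 full seconds, remainder 43 frames.
21 s = 0 h 0 min 21 s.
Timecode: 00:00:21:43.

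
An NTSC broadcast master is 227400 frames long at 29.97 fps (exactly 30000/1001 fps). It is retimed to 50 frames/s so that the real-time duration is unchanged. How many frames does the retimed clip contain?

379379 frames

Target frames = source frames × (target rate / source rate) = 227400 × (50)/(30000/1001) = 227400 × 1001/600 = 379379.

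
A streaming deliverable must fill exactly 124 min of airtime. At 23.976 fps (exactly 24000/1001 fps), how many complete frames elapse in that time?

124 min = 7440 s.
Frames = 7440 × 24000/1001 = 178560000/1001 ≈ 178381.6184.
Complete frames: 178381.

178381 frames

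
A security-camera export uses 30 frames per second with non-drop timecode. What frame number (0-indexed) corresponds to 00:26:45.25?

frame 48175

Total seconds to the label: (0 × 3600 + 26 × 60 + 45) = 1605.
Frame index = 1605 × 30 + 25 = 48175.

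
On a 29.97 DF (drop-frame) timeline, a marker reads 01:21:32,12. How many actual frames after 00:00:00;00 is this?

146626

As if non-drop at 30 labels/s: (1 × 3600 + 21 × 60 + 32) × 30 + 12 = 146772.
Minute boundaries passed: 81; those not divisible by 10: 81 − 8 = 73; dropped labels = 2 × 73 = 146.
Actual frame index = 146772 − 146 = 146626.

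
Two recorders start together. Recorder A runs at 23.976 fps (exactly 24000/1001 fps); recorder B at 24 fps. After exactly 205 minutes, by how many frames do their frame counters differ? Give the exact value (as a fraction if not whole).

295200/1001 frames

205 min = 12300 s.
A emits 24000/1001 × 12300 = 295200000/1001 frames; B emits 24 × 12300 = 295200.
Difference = 295200/1001 frames (≈ 294.9051); B is ahead of A.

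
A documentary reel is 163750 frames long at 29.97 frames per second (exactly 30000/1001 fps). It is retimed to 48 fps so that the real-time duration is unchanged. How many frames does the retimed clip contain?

262262 frames

Target frames = source frames × (target rate / source rate) = 163750 × (48)/(30000/1001) = 163750 × 1001/625 = 262262.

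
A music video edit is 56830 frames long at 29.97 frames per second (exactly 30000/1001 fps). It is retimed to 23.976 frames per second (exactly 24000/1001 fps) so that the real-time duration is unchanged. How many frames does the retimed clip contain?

45464 frames

Target frames = source frames × (target rate / source rate) = 56830 × (24000/1001)/(30000/1001) = 56830 × 4/5 = 45464.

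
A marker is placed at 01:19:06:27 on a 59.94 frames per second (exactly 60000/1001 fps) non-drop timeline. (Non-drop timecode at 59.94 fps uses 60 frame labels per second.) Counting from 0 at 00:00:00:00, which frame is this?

284787

Total seconds to the label: (1 × 3600 + 19 × 60 + 6) = 4746.
Frame index = 4746 × 60 + 27 = 284787.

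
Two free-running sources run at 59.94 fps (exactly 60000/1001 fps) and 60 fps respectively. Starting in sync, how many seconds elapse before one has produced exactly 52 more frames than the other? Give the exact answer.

13013/15 seconds

The gap grows by |60 − 60000/1001| = 60/1001 frames per second.
Time for a 52-frame gap: 52 ÷ (60/1001) = 13013/15 s.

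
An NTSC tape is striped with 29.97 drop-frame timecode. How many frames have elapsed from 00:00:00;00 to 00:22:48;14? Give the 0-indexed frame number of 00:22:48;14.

41014

As if non-drop at 30 labels/s: (0 × 3600 + 22 × 60 + 48) × 30 + 14 = 41054.
Minute boundaries passed: 22; those not divisible by 10: 22 − 2 = 20; dropped labels = 2 × 20 = 40.
Actual frame index = 41054 − 40 = 41014.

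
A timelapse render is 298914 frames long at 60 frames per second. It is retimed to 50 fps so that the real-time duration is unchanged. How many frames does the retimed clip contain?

Target frames = source frames × (target rate / source rate) = 298914 × (50)/(60) = 298914 × 5/6 = 249095.

249095 frames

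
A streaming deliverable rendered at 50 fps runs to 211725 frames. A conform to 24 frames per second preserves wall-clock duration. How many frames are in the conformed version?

Target frames = source frames × (target rate / source rate) = 211725 × (24)/(50) = 211725 × 12/25 = 101628.

101628 frames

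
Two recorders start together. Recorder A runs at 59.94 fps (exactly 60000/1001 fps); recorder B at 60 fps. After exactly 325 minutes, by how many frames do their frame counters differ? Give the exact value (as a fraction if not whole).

90000/77 frames

325 min = 19500 s.
A emits 60000/1001 × 19500 = 90000000/77 frames; B emits 60 × 19500 = 1170000.
Difference = 90000/77 frames (≈ 1168.8312); B is ahead of A.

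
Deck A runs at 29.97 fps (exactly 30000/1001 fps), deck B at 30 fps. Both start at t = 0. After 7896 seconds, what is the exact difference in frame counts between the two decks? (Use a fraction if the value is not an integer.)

33840/143 frames

A emits 30000/1001 × 7896 = 33840000/143 frames; B emits 30 × 7896 = 236880.
Difference = 33840/143 frames (≈ 236.6434); B is ahead of A.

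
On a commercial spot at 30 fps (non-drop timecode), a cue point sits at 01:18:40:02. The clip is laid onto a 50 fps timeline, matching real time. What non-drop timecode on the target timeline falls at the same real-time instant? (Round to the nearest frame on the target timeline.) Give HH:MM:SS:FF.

Source frame index: (1×3600 + 18×60 + 40) × 30 + 2 = 141602.
Real time: 141602 / (30) = 70801/15 s.
Target frame: (70801/15) × (50) = 708010/3 ≈ 236003.333 → 236003.
At 50 labels/s: frame 236003 → 01:18:40:03.

01:18:40:03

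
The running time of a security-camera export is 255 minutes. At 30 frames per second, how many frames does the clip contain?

255 min = 15300 s.
Frames = 15300 × 30 = 459000.

459000 frames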